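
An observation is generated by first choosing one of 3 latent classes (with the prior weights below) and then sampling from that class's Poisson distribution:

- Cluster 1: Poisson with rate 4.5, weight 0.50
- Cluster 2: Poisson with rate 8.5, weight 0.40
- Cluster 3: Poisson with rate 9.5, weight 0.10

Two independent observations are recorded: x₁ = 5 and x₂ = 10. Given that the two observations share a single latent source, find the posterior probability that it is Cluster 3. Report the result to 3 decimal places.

0.124

The responsibility of component k is P(Z=k) f_k(x) divided by Σ_j P(Z=j) f_j(x).
Since both observations come from the same component, the likelihood for component k is f_k(x₁)·f_k(x₂).
  f_1 = [e^(−4.5)·4.5^5/5! = 0.170827] × [0.0104241] = 0.00178071
  f_2 = [e^(−8.5)·8.5^5/5! = 0.0752333] × [0.110388] = 0.00830488
  f_3 = [e^(−9.5)·9.5^5/5! = 0.0482658] × [0.123502] = 0.00596094
Multiply by the mixture weights:
  P(Z=1)·f_1 = 0.50 × 0.00178071 = 0.000890355
  P(Z=2)·f_2 = 0.40 × 0.00830488 = 0.00332195
  P(Z=3)·f_3 = 0.10 × 0.00596094 = 0.000596094
Sum: 0.000890355 + 0.00332195 + 0.000596094 = 0.0048084
So the posterior for Cluster 3 is 0.000596094 / 0.0048084 ≈ 0.124.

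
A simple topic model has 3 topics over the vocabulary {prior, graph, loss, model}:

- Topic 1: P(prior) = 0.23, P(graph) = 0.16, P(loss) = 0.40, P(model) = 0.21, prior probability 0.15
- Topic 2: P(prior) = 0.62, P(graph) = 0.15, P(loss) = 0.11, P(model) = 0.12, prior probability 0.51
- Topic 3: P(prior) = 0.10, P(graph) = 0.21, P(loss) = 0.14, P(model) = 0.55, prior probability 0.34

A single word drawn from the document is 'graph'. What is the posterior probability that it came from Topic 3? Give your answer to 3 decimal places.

0.415

Posterior ∝ prior × likelihood, so P(k | x) ∝ w_k f_k(x); normalise over all components.
Component likelihoods at x = 'graph':
  p_1 = 0.16
  p_2 = 0.15
  p_3 = 0.21
Unnormalised posteriors:
  w_1·p_1 = 0.15 × 0.16 = 0.024
  w_2·p_2 = 0.51 × 0.15 = 0.0765
  w_3·p_3 = 0.34 × 0.21 = 0.0714
Sum: 0.024 + 0.0765 + 0.0714 = 0.1719
P(Topic 3 | x) = 0.0714 / 0.1719 ≈ 0.415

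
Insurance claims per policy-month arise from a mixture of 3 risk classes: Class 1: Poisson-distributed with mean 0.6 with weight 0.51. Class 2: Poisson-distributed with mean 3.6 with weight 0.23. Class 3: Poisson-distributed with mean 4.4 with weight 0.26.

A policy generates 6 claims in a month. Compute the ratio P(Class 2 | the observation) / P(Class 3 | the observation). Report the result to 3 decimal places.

Since P(k|x) ∝ P(Z=k) f_k(x), the posterior odds are P(Z=i) f_i(x) / (P(Z=j) f_j(x)).
Poisson probabilities:
  L_1 = 3.5563e-05
  L_2 = 0.0826081
  L_3 = 0.123734
Odds = (0.23/0.26) × (0.0826081/0.123734) = 0.884615 × 0.667628 ≈ 0.591

0.591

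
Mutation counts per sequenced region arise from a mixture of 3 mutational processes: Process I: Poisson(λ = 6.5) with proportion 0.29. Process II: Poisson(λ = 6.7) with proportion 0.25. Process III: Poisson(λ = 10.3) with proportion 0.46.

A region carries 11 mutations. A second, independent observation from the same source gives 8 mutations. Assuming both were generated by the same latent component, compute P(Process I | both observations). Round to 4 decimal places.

The responsibility of component k is π_k f_k(x) divided by Σ_j π_j f_j(x).
Since both observations come from the same component, the likelihood for component k is f_k(x₁)·f_k(x₂).
  f_I = [e^(−6.5)·6.5^11/11! = 0.0329592] × [0.118815] = 0.00391606
  f_II = [e^(−6.7)·6.7^11/11! = 0.0376612] × [0.123967] = 0.00466873
  f_III = [e^(−10.3)·10.3^11/11! = 0.116633] × [0.105668] = 0.0123244
Weight by the priors:
  π_I·f_I = 0.29 × 0.00391606 = 0.00113566
  π_II·f_II = 0.25 × 0.00466873 = 0.00116718
  π_III·f_III = 0.46 × 0.0123244 = 0.00566921
Denominator: 0.00113566 + 0.00116718 + 0.00566921 = 0.00797205
P(Process I | x) = 0.00113566 / 0.00797205 ≈ 0.1425

0.1425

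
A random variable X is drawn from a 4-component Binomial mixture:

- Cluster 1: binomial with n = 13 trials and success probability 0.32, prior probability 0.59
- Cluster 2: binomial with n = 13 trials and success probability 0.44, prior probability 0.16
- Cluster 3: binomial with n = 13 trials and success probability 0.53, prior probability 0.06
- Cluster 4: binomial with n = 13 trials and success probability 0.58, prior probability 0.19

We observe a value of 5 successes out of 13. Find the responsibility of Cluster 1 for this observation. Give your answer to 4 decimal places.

Apply Bayes' rule: the posterior for each component is proportional to its prior times its likelihood at x.
Component likelihoods at x = 5 successes out of 13:
  f_1 = 0.197424
  f_2 = 0.20528
  f_3 = 0.128157
  f_4 = 0.0817924
Prior × likelihood for each component:
  P(Z=1)·f_1 = 0.59 × 0.197424 = 0.11648
  P(Z=2)·f_2 = 0.16 × 0.20528 = 0.0328448
  P(Z=3)·f_3 = 0.06 × 0.128157 = 0.00768939
  P(Z=4)·f_4 = 0.19 × 0.0817924 = 0.0155406
Normaliser: 0.11648 + 0.0328448 + 0.00768939 + 0.0155406 = 0.172555
P(Cluster 1 | x) = 0.11648 / 0.172555 ≈ 0.6750

0.6750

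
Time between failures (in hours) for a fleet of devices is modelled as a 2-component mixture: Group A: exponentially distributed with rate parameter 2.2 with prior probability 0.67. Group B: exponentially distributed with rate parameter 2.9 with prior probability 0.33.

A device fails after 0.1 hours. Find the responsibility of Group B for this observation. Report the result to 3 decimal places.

Apply Bayes' rule: the posterior for each component is proportional to its prior times its likelihood at x.
Exponential densities:
  p_A = 2.2·e^(−2.2·0.1) = 2.2·e^(−0.2200) = 1.76554
  p_B = 2.9·e^(−2.9·0.1) = 2.9·e^(−0.2900) = 2.16996
Prior × likelihood for each component:
  w_A·p_A = 0.67 × 1.76554 = 1.18291
  w_B·p_B = 0.33 × 2.16996 = 0.716088
Evidence: 1.18291 + 0.716088 = 1.899
So the posterior for Group B is 0.716088 / 1.899 ≈ 0.377.

0.377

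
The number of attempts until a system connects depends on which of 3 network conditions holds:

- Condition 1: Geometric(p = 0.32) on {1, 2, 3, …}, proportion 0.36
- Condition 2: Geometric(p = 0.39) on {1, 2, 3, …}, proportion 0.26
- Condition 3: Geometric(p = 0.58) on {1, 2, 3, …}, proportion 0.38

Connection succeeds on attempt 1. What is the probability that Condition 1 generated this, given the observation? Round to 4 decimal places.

0.2636

Apply Bayes' rule: the posterior for each component is proportional to its prior times its likelihood at x.
Evaluate each component's likelihood at the observed value:
  p_1 = 0.32·(1−0.32)^0 = 0.32·1 = 0.32
  p_2 = 0.39·(1−0.39)^0 = 0.39·1 = 0.39
  p_3 = 0.58·(1−0.58)^0 = 0.58·1 = 0.58
Weight by the priors:
  P(Z=1)·p_1 = 0.36 × 0.32 = 0.1152
  P(Z=2)·p_2 = 0.26 × 0.39 = 0.1014
  P(Z=3)·p_3 = 0.38 × 0.58 = 0.2204
Normaliser: 0.1152 + 0.1014 + 0.2204 = 0.437
P(Condition 1 | x) ≈ 0.2636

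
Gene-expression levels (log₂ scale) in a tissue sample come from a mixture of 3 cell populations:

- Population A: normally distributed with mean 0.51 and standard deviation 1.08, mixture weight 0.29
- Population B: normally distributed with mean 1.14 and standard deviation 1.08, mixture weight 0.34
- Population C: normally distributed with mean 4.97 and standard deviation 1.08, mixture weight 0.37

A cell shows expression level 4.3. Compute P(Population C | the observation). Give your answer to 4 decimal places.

By Bayes' theorem, P(k | x) = π_k f_k(x) / Σ_j π_j f_j(x).
Component likelihoods at x = 4.3:
  f_A = (1/(1.08·√(2π)))·exp(−(4.3−0.51)²/(2·1.08²)) = 0.369391·exp(-6.15745) = 0.000782239
  f_B = (1/(1.08·√(2π)))·exp(−(4.3−1.14)²/(2·1.08²)) = 0.369391·exp(-4.28052) = 0.00511069
  f_C = (1/(1.08·√(2π)))·exp(−(4.3−4.97)²/(2·1.08²)) = 0.369391·exp(-0.19243) = 0.30473
Unnormalised posteriors:
  π_A·f_A = 0.29 × 0.000782239 = 0.000226849
  π_B·f_B = 0.34 × 0.00511069 = 0.00173763
  π_C·f_C = 0.37 × 0.30473 = 0.11275
Normaliser: 0.000226849 + 0.00173763 + 0.11275 = 0.114715
So the posterior for Population C is 0.11275 / 0.114715 ≈ 0.9829.

0.9829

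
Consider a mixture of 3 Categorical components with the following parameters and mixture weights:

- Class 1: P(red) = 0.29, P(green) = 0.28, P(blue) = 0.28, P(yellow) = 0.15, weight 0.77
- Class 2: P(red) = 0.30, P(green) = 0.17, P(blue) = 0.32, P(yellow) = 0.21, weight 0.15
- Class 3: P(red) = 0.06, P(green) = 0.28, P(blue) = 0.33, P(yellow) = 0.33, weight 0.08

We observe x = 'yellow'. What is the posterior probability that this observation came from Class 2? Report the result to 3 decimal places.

The responsibility of component k is w_k f_k(x) divided by Σ_j w_j f_j(x).
Evaluate each component's likelihood at the observed value:
  f_1 = P(yellow | comp) = 0.15
  f_2 = P(yellow | comp) = 0.21
  f_3 = P(yellow | comp) = 0.33
Unnormalised posteriors:
  w_1·f_1 = 0.77 × 0.15 = 0.1155
  w_2·f_2 = 0.15 × 0.21 = 0.0315
  w_3·f_3 = 0.08 × 0.33 = 0.0264
Evidence: 0.1155 + 0.0315 + 0.0264 = 0.1734
So the posterior for Class 2 is 0.0315 / 0.1734 ≈ 0.182.

0.182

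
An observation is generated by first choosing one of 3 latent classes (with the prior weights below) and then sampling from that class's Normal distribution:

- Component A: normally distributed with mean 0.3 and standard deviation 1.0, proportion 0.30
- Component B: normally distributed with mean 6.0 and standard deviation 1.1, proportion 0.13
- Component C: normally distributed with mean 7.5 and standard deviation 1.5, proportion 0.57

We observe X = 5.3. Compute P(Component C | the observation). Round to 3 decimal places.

Apply Bayes' rule: the posterior for each component is proportional to its prior times its likelihood at x.
Normal densities:
  f_A = (1/(1.0·√(2π)))·exp(−(5.3−0.3)²/(2·1.0²)) = 0.398942·exp(-12.50000) = 1.48672e-06
  f_B = (1/(1.1·√(2π)))·exp(−(5.3−6.0)²/(2·1.1²)) = 0.362675·exp(-0.20248) = 0.296198
  f_C = (1/(1.5·√(2π)))·exp(−(5.3−7.5)²/(2·1.5²)) = 0.265962·exp(-1.07556) = 0.0907217
Prior × likelihood for each component:
  P(Z=A)·f_A = 0.30 × 1.48672e-06 = 4.46016e-07
  P(Z=B)·f_B = 0.13 × 0.296198 = 0.0385057
  P(Z=C)·f_C = 0.57 × 0.0907217 = 0.0517113
Evidence: 4.46016e-07 + 0.0385057 + 0.0517113 = 0.0902175
P(Component C | data) ≈ 0.573

0.573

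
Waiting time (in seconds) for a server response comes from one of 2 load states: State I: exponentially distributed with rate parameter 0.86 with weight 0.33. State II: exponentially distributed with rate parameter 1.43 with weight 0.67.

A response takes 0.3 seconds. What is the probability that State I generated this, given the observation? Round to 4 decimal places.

0.2601

The responsibility of component k is π_k f_k(x) divided by Σ_j π_j f_j(x).
Exponential densities:
  L_I = 0.86·e^(−0.86·0.3) = 0.86·e^(−0.2580) = 0.664432
  L_II = 1.43·e^(−1.43·0.3) = 1.43·e^(−0.4290) = 0.931159
Prior × likelihood for each component:
  π_I·L_I = 0.33 × 0.664432 = 0.219263
  π_II·L_II = 0.67 × 0.931159 = 0.623876
Denominator: 0.219263 + 0.623876 = 0.843139
So the posterior for State I is 0.219263 / 0.843139 ≈ 0.2601.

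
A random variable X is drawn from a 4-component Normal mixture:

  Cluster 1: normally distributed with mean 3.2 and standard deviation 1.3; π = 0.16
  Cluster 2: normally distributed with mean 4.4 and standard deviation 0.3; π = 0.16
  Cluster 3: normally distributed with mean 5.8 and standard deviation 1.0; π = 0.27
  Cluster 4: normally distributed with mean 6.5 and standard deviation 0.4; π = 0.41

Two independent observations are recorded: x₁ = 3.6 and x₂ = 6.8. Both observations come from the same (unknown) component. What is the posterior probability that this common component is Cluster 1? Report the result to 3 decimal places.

0.118

The responsibility of component k is π_k f_k(x) divided by Σ_j π_j f_j(x).
Since both observations come from the same component, the likelihood for component k is f_k(x₁)·f_k(x₂).
  p_1 = [0.29269] × [0.0066335] = 0.00194156
  p_2 = [0.0379866] × [1.68409e-14] = 6.39729e-16
  p_3 = [0.0354746] × [0.241971] = 0.00858381
  p_4 = [3.84634e-12] × [0.752844] = 2.8957e-12
Weight by the priors:
  π_1·p_1 = 0.16 × 0.00194156 = 0.00031065
  π_2·p_2 = 0.16 × 6.39729e-16 = 1.02357e-16
  π_3·p_3 = 0.27 × 0.00858381 = 0.00231763
  π_4·p_4 = 0.41 × 2.8957e-12 = 1.18724e-12
Marginal: 0.00031065 + 1.02357e-16 + 0.00231763 + 1.18724e-12 = 0.00262828
P(Cluster 1 | x) = 0.00031065 / 0.00262828 ≈ 0.118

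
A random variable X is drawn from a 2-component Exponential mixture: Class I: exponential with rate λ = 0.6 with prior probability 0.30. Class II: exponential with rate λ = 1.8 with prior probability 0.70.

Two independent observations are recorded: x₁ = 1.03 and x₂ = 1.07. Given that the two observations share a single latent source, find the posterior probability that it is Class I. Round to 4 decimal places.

0.3718

Apply Bayes' rule: the posterior for each component is proportional to its prior times its likelihood at x.
Since both observations come from the same component, the likelihood for component k is f_k(x₁)·f_k(x₂).
  p_I = [0.323413] × [0.315743] = 0.102115
  p_II = [0.281897] × [0.262314] = 0.0739455
Multiply by the mixture weights:
  π_I·p_I = 0.30 × 0.102115 = 0.0306346
  π_II·p_II = 0.70 × 0.0739455 = 0.0517619
Marginal: 0.0306346 + 0.0517619 = 0.0823965
P(Class I | x) = 0.0306346 / 0.0823965 ≈ 0.3718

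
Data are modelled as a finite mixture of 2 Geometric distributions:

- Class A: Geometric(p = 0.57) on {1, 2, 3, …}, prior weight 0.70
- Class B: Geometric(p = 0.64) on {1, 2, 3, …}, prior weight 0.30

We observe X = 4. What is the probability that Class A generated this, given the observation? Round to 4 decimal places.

P(component k | x) = π_k·f_k(x) / marginal(x), where marginal(x) = Σ_j π_j·f_j(x).
Component likelihoods at x = 4:
  f_A = 0.57·(1−0.57)^3 = 0.57·0.079507 = 0.045319
  f_B = 0.64·(1−0.64)^3 = 0.64·0.046656 = 0.0298598
Unnormalised posteriors:
  π_A·f_A = 0.70 × 0.045319 = 0.0317233
  π_B·f_B = 0.30 × 0.0298598 = 0.00895795
Denominator: 0.0317233 + 0.00895795 = 0.0406812
Responsibility of Class A: 0.0317233 / 0.0406812 ≈ 0.7798

0.7798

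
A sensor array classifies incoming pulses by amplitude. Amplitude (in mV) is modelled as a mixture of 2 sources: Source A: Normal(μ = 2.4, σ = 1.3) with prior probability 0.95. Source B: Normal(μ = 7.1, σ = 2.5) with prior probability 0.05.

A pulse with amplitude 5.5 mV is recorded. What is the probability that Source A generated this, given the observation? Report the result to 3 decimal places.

0.723

P(component k | x) = w_k·f_k(x) / marginal(x), where marginal(x) = Σ_j w_j·f_j(x).
Evaluate each component's likelihood at the observed value:
  L_A = (1/(1.3·√(2π)))·exp(−(5.5−2.4)²/(2·1.3²)) = 0.306879·exp(-2.84320) = 0.0178724
  L_B = (1/(2.5·√(2π)))·exp(−(5.5−7.1)²/(2·2.5²)) = 0.159577·exp(-0.20480) = 0.130025
Prior × likelihood for each component:
  w_A·L_A = 0.95 × 0.0178724 = 0.0169788
  w_B·L_B = 0.05 × 0.130025 = 0.00650125
Normaliser: 0.0169788 + 0.00650125 = 0.02348
P(Source A | 5.5 mV) ≈ 0.723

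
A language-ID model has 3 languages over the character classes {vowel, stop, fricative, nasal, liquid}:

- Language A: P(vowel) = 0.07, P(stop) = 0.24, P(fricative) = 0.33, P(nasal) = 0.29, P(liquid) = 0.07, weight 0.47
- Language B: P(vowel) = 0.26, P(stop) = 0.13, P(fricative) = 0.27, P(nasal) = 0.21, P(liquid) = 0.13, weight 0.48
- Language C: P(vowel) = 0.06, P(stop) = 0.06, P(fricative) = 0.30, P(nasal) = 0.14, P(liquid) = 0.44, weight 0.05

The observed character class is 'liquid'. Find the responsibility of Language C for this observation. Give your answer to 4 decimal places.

The responsibility of component k is π_k f_k(x) divided by Σ_j π_j f_j(x).
Component likelihoods at x = 'liquid':
  f_A = P(liquid | comp) = 0.07
  f_B = P(liquid | comp) = 0.13
  f_C = P(liquid | comp) = 0.44
Prior × likelihood for each component:
  π_A·f_A = 0.47 × 0.07 = 0.0329
  π_B·f_B = 0.48 × 0.13 = 0.0624
  π_C·f_C = 0.05 × 0.44 = 0.022
Sum: 0.0329 + 0.0624 + 0.022 = 0.1173
P(Language C | the observation) ≈ 0.1876

0.1876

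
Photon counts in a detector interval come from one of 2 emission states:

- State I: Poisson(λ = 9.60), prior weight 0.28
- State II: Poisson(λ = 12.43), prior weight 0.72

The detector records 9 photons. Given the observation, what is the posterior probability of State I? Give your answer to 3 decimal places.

0.392

The responsibility of component k is w_k f_k(x) divided by Σ_j w_j f_j(x).
Component likelihoods at x = 9 photons:
  L_I = e^(−9.60)·9.60^9/9! = 0.129256
  L_II = e^(−12.43)·12.43^9/9! = 0.0780183
Prior × likelihood for each component:
  w_I·L_I = 0.28 × 0.129256 = 0.0361917
  w_II·L_II = 0.72 × 0.0780183 = 0.0561732
Evidence: 0.0361917 + 0.0561732 = 0.0923649
P(State I | data) = 0.0361917 / 0.0923649 ≈ 0.392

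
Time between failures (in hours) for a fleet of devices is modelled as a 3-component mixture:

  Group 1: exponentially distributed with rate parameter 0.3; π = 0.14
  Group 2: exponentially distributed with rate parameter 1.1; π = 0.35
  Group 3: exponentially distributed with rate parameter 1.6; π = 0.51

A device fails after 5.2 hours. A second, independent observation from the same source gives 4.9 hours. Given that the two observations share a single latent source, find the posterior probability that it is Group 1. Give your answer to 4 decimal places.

The responsibility of component k is w_k f_k(x) divided by Σ_j w_j f_j(x).
Since both observations come from the same component, the likelihood for component k is f_k(x₁)·f_k(x₂).
  f_1 = [0.0630408] × [0.0689776] = 0.00434841
  f_2 = [0.00360768] × [0.00501817] = 1.8104e-05
  f_3 = [0.000389753] × [0.00062987] = 2.45494e-07
Unnormalised posteriors:
  w_1·f_1 = 0.14 × 0.00434841 = 0.000608777
  w_2·f_2 = 0.35 × 1.8104e-05 = 6.33639e-06
  w_3·f_3 = 0.51 × 2.45494e-07 = 1.25202e-07
Normaliser: 0.000608777 + 6.33639e-06 + 1.25202e-07 = 0.000615239
Responsibility of Group 1: 0.000608777 / 0.000615239 ≈ 0.9895

0.9895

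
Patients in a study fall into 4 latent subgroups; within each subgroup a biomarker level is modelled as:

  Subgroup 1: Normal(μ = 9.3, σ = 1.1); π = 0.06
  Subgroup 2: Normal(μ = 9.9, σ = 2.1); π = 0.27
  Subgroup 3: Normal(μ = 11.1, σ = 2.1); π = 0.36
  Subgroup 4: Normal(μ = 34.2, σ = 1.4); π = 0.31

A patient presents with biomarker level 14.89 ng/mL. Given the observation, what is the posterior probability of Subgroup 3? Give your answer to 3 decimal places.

Apply Bayes' rule: the posterior for each component is proportional to its prior times its likelihood at x.
Component likelihoods at x = 14.89 ng/mL:
  L_1 = 8.94781e-07
  L_2 = 0.011288
  L_3 = 0.037274
  L_4 = 1.39335e-42
Multiply by the mixture weights:
  P(Z=1)·L_1 = 0.06 × 8.94781e-07 = 5.36869e-08
  P(Z=2)·L_2 = 0.27 × 0.011288 = 0.00304776
  P(Z=3)·L_3 = 0.36 × 0.037274 = 0.0134186
  P(Z=4)·L_4 = 0.31 × 1.39335e-42 = 4.31938e-43
Evidence: 5.36869e-08 + 0.00304776 + 0.0134186 + 4.31938e-43 = 0.0164665
P(Subgroup 3 | x) = 0.0134186 / 0.0164665 ≈ 0.815

0.815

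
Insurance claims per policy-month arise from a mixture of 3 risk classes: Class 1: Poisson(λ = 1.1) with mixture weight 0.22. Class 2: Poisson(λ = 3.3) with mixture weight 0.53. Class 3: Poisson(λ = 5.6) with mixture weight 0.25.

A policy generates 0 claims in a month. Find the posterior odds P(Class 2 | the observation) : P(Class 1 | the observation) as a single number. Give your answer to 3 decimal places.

0.267

Since P(k|x) ∝ π_k f_k(x), the posterior odds are π_i f_i(x) / (π_j f_j(x)).
Evaluate each component's likelihood at the observed value:
  f_1 = e^(−1.1)·1.1^0/0! = 0.332871
  f_2 = e^(−3.3)·3.3^0/0! = 0.0368832
  f_3 = e^(−5.6)·5.6^0/0! = 0.00369786
Odds = (0.53/0.22) × (0.0368832/0.332871) = 2.40909 × 0.110803 ≈ 0.267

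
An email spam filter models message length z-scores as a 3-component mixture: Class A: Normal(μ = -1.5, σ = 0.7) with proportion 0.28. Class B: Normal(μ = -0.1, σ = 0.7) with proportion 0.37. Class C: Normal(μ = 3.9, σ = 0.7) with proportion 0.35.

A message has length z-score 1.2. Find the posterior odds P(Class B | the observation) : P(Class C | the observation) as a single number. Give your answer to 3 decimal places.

320.491

Only the two components matter; the odds are (w_i f_i(x)) / (w_j f_j(x)).
Evaluate each component's likelihood at the observed value:
  L_A = 0.000335114
  L_B = 0.101596
  L_C = 0.000335114
Posterior odds = (w_B·L_B) / (w_C·L_C) = (0.37·0.101596) / (0.35·0.000335114) = 0.0375904 / 0.00011729 ≈ 320.491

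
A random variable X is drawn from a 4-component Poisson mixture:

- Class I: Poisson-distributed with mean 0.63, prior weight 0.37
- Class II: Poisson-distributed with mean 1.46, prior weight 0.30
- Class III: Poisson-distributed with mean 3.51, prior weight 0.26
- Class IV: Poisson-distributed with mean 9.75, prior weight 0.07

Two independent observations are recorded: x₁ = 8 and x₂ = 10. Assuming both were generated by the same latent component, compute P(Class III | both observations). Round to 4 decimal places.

Apply Bayes' rule: the posterior for each component is proportional to its prior times its likelihood at x.
Since both observations come from the same component, the likelihood for component k is f_k(x₁)·f_k(x₂).
  p_I = [e^(−0.63)·0.63^8/8! = 3.27792e-07] × [1.44556e-09] = 4.73844e-16
  p_II = [e^(−1.46)·1.46^8/8! = 0.000118914] × [2.81641e-06] = 3.3491e-10
  p_III = [e^(−3.51)·3.51^8/8! = 0.0170829] × [0.00233848] = 3.99482e-05
  p_IV = [e^(−9.75)·9.75^8/8! = 0.118072] × [0.124713] = 0.0147251
Unnormalised posteriors:
  π_I·p_I = 0.37 × 4.73844e-16 = 1.75322e-16
  π_II·p_II = 0.30 × 3.3491e-10 = 1.00473e-10
  π_III·p_III = 0.26 × 3.99482e-05 = 1.03865e-05
  π_IV·p_IV = 0.07 × 0.0147251 = 0.00103075
Marginal: 1.75322e-16 + 1.00473e-10 + 1.03865e-05 + 0.00103075 = 0.00104114
Responsibility of Class III: 1.03865e-05 / 0.00104114 ≈ 0.0100

0.0100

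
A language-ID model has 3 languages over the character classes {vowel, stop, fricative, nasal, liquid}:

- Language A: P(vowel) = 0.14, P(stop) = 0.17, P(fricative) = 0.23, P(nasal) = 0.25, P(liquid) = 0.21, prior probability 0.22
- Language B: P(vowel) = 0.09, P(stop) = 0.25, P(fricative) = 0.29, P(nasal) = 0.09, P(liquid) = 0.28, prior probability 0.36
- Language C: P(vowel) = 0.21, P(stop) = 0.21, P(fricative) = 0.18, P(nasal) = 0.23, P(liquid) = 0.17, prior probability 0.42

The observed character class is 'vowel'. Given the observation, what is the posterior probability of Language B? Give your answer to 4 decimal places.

Apply Bayes' rule: the posterior for each component is proportional to its prior times its likelihood at x.
Categorical probabilities:
  f_A = P(vowel | comp) = 0.14
  f_B = P(vowel | comp) = 0.09
  f_C = P(vowel | comp) = 0.21
Weight by the priors:
  P(Z=A)·f_A = 0.22 × 0.14 = 0.0308
  P(Z=B)·f_B = 0.36 × 0.09 = 0.0324
  P(Z=C)·f_C = 0.42 × 0.21 = 0.0882
Normaliser: 0.0308 + 0.0324 + 0.0882 = 0.1514
So the posterior for Language B is 0.0324 / 0.1514 ≈ 0.2140.

0.2140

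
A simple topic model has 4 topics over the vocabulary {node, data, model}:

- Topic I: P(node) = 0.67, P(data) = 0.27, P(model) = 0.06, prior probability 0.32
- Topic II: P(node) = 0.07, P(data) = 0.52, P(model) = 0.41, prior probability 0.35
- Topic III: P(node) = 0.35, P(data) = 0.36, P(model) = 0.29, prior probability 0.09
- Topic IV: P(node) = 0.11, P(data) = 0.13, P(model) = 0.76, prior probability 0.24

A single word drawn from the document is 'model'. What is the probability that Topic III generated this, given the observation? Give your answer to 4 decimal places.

0.0703

Apply Bayes' rule: the posterior for each component is proportional to its prior times its likelihood at x.
Evaluate each component's likelihood at the observed value:
  f_I = P(model | comp) = 0.06
  f_II = P(model | comp) = 0.41
  f_III = P(model | comp) = 0.29
  f_IV = P(model | comp) = 0.76
Weight by the priors:
  P(Z=I)·f_I = 0.32 × 0.06 = 0.0192
  P(Z=II)·f_II = 0.35 × 0.41 = 0.1435
  P(Z=III)·f_III = 0.09 × 0.29 = 0.0261
  P(Z=IV)·f_IV = 0.24 × 0.76 = 0.1824
Normaliser: 0.0192 + 0.1435 + 0.0261 + 0.1824 = 0.3712
So the posterior for Topic III is 0.0261 / 0.3712 ≈ 0.0703.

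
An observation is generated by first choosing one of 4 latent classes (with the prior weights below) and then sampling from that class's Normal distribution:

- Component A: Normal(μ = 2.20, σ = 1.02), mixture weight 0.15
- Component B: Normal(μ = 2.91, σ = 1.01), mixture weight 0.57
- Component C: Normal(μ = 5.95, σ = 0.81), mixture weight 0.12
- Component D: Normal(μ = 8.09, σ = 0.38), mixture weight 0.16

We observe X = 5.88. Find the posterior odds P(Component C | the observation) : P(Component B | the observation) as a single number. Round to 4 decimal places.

Since P(k|x) ∝ P(Z=k) f_k(x), the posterior odds are P(Z=i) f_i(x) / (P(Z=j) f_j(x)).
Evaluate each component's likelihood at the observed value:
  L_A = (1/(1.02·√(2π)))·exp(−(5.88−2.20)²/(2·1.02²)) = 0.391120·exp(-6.50827) = 0.000583184
  L_B = (1/(1.01·√(2π)))·exp(−(5.88−2.91)²/(2·1.01²)) = 0.394992·exp(-4.32355) = 0.00523475
  L_C = (1/(0.81·√(2π)))·exp(−(5.88−5.95)²/(2·0.81²)) = 0.492521·exp(-0.00373) = 0.490686
  L_D = (1/(0.38·√(2π)))·exp(−(5.88−8.09)²/(2·0.38²)) = 1.049848·exp(-16.91170) = 4.74752e-08
Posterior odds = (P(Z=C)·L_C) / (P(Z=B)·L_B) = (0.12·0.490686) / (0.57·0.00523475) = 0.0588823 / 0.00298381 ≈ 19.7339

19.7339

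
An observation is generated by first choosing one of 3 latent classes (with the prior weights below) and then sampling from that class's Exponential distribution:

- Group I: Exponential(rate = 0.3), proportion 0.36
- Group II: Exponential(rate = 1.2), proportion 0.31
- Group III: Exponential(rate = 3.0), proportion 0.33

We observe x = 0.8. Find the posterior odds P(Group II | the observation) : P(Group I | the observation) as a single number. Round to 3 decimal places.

1.677

The posterior odds equal the prior odds times the likelihood ratio: (π_i/π_j)·(f_i(x)/f_j(x)).
Evaluate each component's likelihood at the observed value:
  f_I = 0.235988
  f_II = 0.459471
  f_III = 0.272154
0.142436 / 0.0849558 ≈ 1.677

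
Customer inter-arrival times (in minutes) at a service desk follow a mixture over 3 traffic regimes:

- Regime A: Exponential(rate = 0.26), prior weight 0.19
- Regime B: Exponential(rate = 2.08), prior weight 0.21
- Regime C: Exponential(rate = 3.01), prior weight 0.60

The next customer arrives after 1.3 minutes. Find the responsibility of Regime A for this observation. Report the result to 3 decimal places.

Posterior ∝ prior × likelihood, so P(k | x) ∝ π_k f_k(x); normalise over all components.
Exponential densities:
  p_A = 0.26·e^(−0.26·1.3) = 0.26·e^(−0.3380) = 0.185431
  p_B = 2.08·e^(−2.08·1.3) = 2.08·e^(−2.7040) = 0.139229
  p_C = 3.01·e^(−3.01·1.3) = 3.01·e^(−3.9130) = 0.0601412
Unnormalised posteriors:
  π_A·p_A = 0.19 × 0.185431 = 0.0352318
  π_B·p_B = 0.21 × 0.139229 = 0.0292382
  π_C·p_C = 0.60 × 0.0601412 = 0.0360847
Marginal: 0.0352318 + 0.0292382 + 0.0360847 = 0.100555
So the posterior for Regime A is 0.0352318 / 0.100555 ≈ 0.350.

0.350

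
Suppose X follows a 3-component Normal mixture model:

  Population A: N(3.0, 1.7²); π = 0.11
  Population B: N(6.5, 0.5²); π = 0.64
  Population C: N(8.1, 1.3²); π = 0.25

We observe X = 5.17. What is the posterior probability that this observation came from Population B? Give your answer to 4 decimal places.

By Bayes' theorem, P(k | x) = π_k f_k(x) / Σ_j π_j f_j(x).
Evaluate each component's likelihood at the observed value:
  f_A = (1/(1.7·√(2π)))·exp(−(5.17−3.0)²/(2·1.7²)) = 0.234672·exp(-0.81469) = 0.103907
  f_B = (1/(0.5·√(2π)))·exp(−(5.17−6.5)²/(2·0.5²)) = 0.797885·exp(-3.53780) = 0.0232003
  f_C = (1/(1.3·√(2π)))·exp(−(5.17−8.1)²/(2·1.3²)) = 0.306879·exp(-2.53991) = 0.0242046
Multiply by the mixture weights:
  π_A·f_A = 0.11 × 0.103907 = 0.0114298
  π_B·f_B = 0.64 × 0.0232003 = 0.0148482
  π_C·f_C = 0.25 × 0.0242046 = 0.00605114
Sum: 0.0114298 + 0.0148482 + 0.00605114 = 0.0323291
P(Population B | x) ≈ 0.4593

0.4593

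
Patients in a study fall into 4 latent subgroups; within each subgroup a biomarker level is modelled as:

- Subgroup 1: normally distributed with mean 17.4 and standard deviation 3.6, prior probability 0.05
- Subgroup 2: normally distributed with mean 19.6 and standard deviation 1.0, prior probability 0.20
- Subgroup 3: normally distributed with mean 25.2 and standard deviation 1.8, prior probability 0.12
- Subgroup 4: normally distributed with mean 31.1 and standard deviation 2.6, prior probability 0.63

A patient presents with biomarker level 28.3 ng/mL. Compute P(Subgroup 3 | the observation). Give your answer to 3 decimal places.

The responsibility of component k is w_k f_k(x) divided by Σ_j w_j f_j(x).
Component likelihoods at x = 28.3 ng/mL:
  f_1 = 0.0011322
  f_2 = 1.4623e-17
  f_3 = 0.0503
  f_4 = 0.0859206
Weight by the priors:
  w_1·f_1 = 0.05 × 0.0011322 = 5.66101e-05
  w_2·f_2 = 0.20 × 1.4623e-17 = 2.92459e-18
  w_3·f_3 = 0.12 × 0.0503 = 0.006036
  w_4·f_4 = 0.63 × 0.0859206 = 0.05413
Denominator: 5.66101e-05 + 2.92459e-18 + 0.006036 + 0.05413 = 0.0602226
Responsibility of Subgroup 3: 0.006036 / 0.0602226 ≈ 0.100

0.100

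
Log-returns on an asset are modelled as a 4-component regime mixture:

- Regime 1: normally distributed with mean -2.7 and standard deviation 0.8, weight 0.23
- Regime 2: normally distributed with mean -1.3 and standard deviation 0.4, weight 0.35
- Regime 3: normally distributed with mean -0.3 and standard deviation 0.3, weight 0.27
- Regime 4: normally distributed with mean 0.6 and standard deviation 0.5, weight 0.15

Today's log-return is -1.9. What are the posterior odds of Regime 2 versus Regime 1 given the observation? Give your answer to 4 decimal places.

1.6291

Since P(k|x) ∝ w_k f_k(x), the posterior odds are w_i f_i(x) / (w_j f_j(x)).
Evaluate each component's likelihood at the observed value:
  f_1 = 0.302463
  f_2 = 0.323794
  f_3 = 8.85434e-07
  f_4 = 2.97344e-06
0.113328 / 0.0695666 ≈ 1.6291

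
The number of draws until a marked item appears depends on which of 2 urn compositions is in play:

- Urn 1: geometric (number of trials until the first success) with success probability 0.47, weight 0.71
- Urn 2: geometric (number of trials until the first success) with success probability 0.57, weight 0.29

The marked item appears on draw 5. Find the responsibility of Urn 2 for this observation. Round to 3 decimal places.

P(component k | x) = P(Z=k)·f_k(x) / marginal(x), where marginal(x) = Σ_j P(Z=j)·f_j(x).
Component likelihoods at x = 5:
  p_1 = 0.0370853
  p_2 = 0.0194872
Unnormalised posteriors:
  P(Z=1)·p_1 = 0.71 × 0.0370853 = 0.0263305
  P(Z=2)·p_2 = 0.29 × 0.0194872 = 0.00565128
Evidence: 0.0263305 + 0.00565128 = 0.0319818
P(Urn 2 | data) = 0.00565128 / 0.0319818 ≈ 0.177

0.177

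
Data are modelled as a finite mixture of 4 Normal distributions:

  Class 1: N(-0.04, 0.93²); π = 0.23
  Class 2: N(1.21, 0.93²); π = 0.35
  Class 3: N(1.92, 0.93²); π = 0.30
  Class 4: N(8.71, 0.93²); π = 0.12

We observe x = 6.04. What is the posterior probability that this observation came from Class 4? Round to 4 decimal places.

0.9914

Apply Bayes' rule: the posterior for each component is proportional to its prior times its likelihood at x.
Evaluate each component's likelihood at the observed value:
  f_1 = (1/(0.93·√(2π)))·exp(−(6.04−-0.04)²/(2·0.93²)) = 0.428970·exp(-21.37033) = 2.246e-10
  f_2 = (1/(0.93·√(2π)))·exp(−(6.04−1.21)²/(2·0.93²)) = 0.428970·exp(-13.48647) = 5.9611e-07
  f_3 = (1/(0.93·√(2π)))·exp(−(6.04−1.92)²/(2·0.93²)) = 0.428970·exp(-9.81293) = 2.34816e-05
  f_4 = (1/(0.93·√(2π)))·exp(−(6.04−8.71)²/(2·0.93²)) = 0.428970·exp(-4.12123) = 0.00695986
Weight by the priors:
  P(Z=1)·f_1 = 0.23 × 2.246e-10 = 5.1658e-11
  P(Z=2)·f_2 = 0.35 × 5.9611e-07 = 2.08639e-07
  P(Z=3)·f_3 = 0.30 × 2.34816e-05 = 7.04447e-06
  P(Z=4)·f_4 = 0.12 × 0.00695986 = 0.000835183
Marginal: 5.1658e-11 + 2.08639e-07 + 7.04447e-06 + 0.000835183 = 0.000842437
So the posterior for Class 4 is 0.000835183 / 0.000842437 ≈ 0.9914.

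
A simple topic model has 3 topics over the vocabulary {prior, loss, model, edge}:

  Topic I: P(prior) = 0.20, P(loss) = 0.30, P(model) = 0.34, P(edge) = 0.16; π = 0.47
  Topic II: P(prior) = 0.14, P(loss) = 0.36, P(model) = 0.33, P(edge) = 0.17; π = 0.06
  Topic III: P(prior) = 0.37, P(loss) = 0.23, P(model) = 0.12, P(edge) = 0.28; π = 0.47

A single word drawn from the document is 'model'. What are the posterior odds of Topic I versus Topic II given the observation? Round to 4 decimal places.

Only the two components matter; the odds are (P(Z=i) f_i(x)) / (P(Z=j) f_j(x)).
Evaluate each component's likelihood at the observed value:
  L_I = 0.34
  L_II = 0.33
  L_III = 0.12
0.1598 / 0.0198 ≈ 8.0707

8.0707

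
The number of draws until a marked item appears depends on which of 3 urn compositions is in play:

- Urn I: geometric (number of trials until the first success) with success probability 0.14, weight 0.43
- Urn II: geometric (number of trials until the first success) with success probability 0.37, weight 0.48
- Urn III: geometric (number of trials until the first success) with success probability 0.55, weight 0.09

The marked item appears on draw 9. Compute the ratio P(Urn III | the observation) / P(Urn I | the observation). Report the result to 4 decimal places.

Posterior odds = (π_i f_i(x)) / (π_j f_j(x)); the normalising sum cancels.
Geometric probabilities:
  p_I = 0.14·(1−0.14)^8 = 0.14·0.299218 = 0.0418905
  p_II = 0.37·(1−0.37)^8 = 0.37·0.0248156 = 0.00918176
  p_III = 0.55·(1−0.55)^8 = 0.55·0.00168151 = 0.000924832
Odds = (0.09/0.43) × (0.000924832/0.0418905) = 0.209302 × 0.0220774 ≈ 0.0046

0.0046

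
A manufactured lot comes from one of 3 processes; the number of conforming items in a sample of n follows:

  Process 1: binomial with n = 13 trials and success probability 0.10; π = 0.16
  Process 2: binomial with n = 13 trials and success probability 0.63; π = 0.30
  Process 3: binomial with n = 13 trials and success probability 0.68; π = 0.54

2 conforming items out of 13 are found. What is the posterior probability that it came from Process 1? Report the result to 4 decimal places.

Posterior ∝ prior × likelihood, so P(k | x) ∝ π_k f_k(x); normalise over all components.
Evaluate each component's likelihood at the observed value:
  p_1 = C(13,2)·0.10^2·0.90^11 = 78·0.01·0.313811 = 0.244772
  p_2 = C(13,2)·0.63^2·0.37^11 = 78·0.3969·1.77918e-05 = 0.000550801
  p_3 = C(13,2)·0.68^2·0.32^11 = 78·0.4624·3.60288e-06 = 0.000129946
Unnormalised posteriors:
  π_1·p_1 = 0.16 × 0.244772 = 0.0391636
  π_2·p_2 = 0.30 × 0.000550801 = 0.00016524
  π_3·p_3 = 0.54 × 0.000129946 = 7.01707e-05
Denominator: 0.0391636 + 0.00016524 + 7.01707e-05 = 0.039399
P(Process 1 | 2 conforming items out of 13) ≈ 0.9940

0.9940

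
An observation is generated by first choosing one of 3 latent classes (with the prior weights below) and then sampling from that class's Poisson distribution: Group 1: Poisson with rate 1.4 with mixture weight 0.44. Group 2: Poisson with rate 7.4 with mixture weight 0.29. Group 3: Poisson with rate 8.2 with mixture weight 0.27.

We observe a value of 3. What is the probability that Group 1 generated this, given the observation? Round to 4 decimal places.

Posterior ∝ prior × likelihood, so P(k | x) ∝ π_k f_k(x); normalise over all components.
Component likelihoods at x = 3:
  L_1 = 0.112777
  L_2 = 0.0412824
  L_3 = 0.0252392
Weight by the priors:
  π_1·L_1 = 0.44 × 0.112777 = 0.0496219
  π_2·L_2 = 0.29 × 0.0412824 = 0.0119719
  π_3·L_3 = 0.27 × 0.0252392 = 0.00681458
Evidence: 0.0496219 + 0.0119719 + 0.00681458 = 0.0684084
P(Group 1 | 3) ≈ 0.7254

0.7254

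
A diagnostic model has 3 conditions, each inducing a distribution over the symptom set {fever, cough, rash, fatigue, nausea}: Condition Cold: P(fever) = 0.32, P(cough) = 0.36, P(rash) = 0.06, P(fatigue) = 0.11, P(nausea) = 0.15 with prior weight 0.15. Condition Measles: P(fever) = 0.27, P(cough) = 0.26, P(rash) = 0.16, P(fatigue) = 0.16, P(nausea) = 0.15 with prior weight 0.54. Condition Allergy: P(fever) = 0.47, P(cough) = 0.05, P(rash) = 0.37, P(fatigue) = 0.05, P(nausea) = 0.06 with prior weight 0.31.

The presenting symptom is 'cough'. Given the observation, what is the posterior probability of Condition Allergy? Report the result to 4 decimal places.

Apply Bayes' rule: the posterior for each component is proportional to its prior times its likelihood at x.
Categorical probabilities:
  f_Cold = P(cough | comp) = 0.36
  f_Measles = P(cough | comp) = 0.26
  f_Allergy = P(cough | comp) = 0.05
Weight by the priors:
  P(Z=Cold)·f_Cold = 0.15 × 0.36 = 0.054
  P(Z=Measles)·f_Measles = 0.54 × 0.26 = 0.1404
  P(Z=Allergy)·f_Allergy = 0.31 × 0.05 = 0.0155
Denominator: 0.054 + 0.1404 + 0.0155 = 0.2099
P(Condition Allergy | x) = 0.0155 / 0.2099 ≈ 0.0738

0.0738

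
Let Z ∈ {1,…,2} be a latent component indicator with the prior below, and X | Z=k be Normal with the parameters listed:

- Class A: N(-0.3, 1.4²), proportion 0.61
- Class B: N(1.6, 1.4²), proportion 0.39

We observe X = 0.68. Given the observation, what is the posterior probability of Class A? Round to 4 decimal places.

0.6031

Posterior ∝ prior × likelihood, so P(k | x) ∝ w_k f_k(x); normalise over all components.
Evaluate each component's likelihood at the observed value:
  L_A = (1/(1.4·√(2π)))·exp(−(0.68−-0.3)²/(2·1.4²)) = 0.284959·exp(-0.24500) = 0.223039
  L_B = (1/(1.4·√(2π)))·exp(−(0.68−1.6)²/(2·1.4²)) = 0.284959·exp(-0.21592) = 0.22962
Weight by the priors:
  w_A·L_A = 0.61 × 0.223039 = 0.136053
  w_B·L_B = 0.39 × 0.22962 = 0.0895518
Evidence: 0.136053 + 0.0895518 = 0.225605
Responsibility of Class A: 0.136053 / 0.225605 ≈ 0.6031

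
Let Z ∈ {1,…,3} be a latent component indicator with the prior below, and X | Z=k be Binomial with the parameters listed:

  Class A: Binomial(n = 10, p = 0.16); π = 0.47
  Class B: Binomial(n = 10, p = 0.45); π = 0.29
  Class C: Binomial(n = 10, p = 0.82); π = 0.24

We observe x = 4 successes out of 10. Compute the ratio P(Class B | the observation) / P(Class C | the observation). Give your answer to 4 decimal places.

Only the two components matter; the odds are (w_i f_i(x)) / (w_j f_j(x)).
Binomial probabilities:
  p_A = C(10,4)·0.16^4·0.84^6 = 210·0.00065536·0.351298 = 0.0483476
  p_B = C(10,4)·0.45^4·0.55^6 = 210·0.0410063·0.0276806 = 0.238367
  p_C = C(10,4)·0.82^4·0.18^6 = 210·0.452122·3.40122e-05 = 0.00322931
Posterior odds = (w_B·p_B) / (w_C·p_C) = (0.29·0.238367) / (0.24·0.00322931) = 0.0691263 / 0.000775034 ≈ 89.1913

89.1913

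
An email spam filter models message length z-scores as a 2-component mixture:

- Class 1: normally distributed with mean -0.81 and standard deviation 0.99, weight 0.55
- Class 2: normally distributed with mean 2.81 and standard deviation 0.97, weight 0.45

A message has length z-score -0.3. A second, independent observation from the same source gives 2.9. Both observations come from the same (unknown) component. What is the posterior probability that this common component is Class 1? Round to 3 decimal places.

Apply Bayes' rule: the posterior for each component is proportional to its prior times its likelihood at x.
Since both observations come from the same component, the likelihood for component k is f_k(x₁)·f_k(x₂).
  p_1 = [(1/(0.99·√(2π)))·exp(−(-0.3−-0.81)²/(2·0.99²)) = 0.402972·exp(-0.13269) = 0.352897] × [0.000359545] = 0.000126882
  p_2 = [(1/(0.97·√(2π)))·exp(−(-0.3−2.81)²/(2·0.97²)) = 0.411281·exp(-5.13981) = 0.00240961] × [0.409514] = 0.000986768
Prior × likelihood for each component:
  w_1·p_1 = 0.55 × 0.000126882 = 6.97853e-05
  w_2·p_2 = 0.45 × 0.000986768 = 0.000444045
Evidence: 6.97853e-05 + 0.000444045 = 0.000513831
P(Class 1 | data) ≈ 0.136

0.136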